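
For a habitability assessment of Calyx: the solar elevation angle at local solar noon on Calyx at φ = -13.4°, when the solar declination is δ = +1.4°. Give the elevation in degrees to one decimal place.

At local noon the hour angle is zero, so the zenith angle equals |φ − δ| = |-13.4° − (+1.400°)| = 14.800°.
Elevation = 90° − 14.800° = 75.2°.

75.2°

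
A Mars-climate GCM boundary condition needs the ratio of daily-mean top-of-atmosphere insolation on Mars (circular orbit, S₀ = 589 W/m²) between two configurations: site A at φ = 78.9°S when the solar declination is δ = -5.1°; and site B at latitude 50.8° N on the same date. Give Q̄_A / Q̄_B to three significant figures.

— Configuration A (φ=-78.9°):
cos H₀ = −tan(-78.9°) tan(-5.100°) = -0.4549, H₀ = 2.0431 rad.
Bracket: H₀ sin φ sin δ + cos φ cos δ sin H₀ = 2.0431×-0.98129×-0.08889 + 0.19252×0.99604×0.89054 = 0.178213 + 0.170768 = 0.348981.
Q̄ = (S₀/π) × [bracket] = (589/π) × 0.348981 = 65.429 W/m².
— Configuration B (φ=+50.8°):
cos H₀ = −tan(+50.8°) tan(-5.100°) = 0.1094, H₀ = 1.4611 rad.
Bracket: H₀ sin φ sin δ + cos φ cos δ sin H₀ = 1.4611×0.77494×-0.08889 + 0.63203×0.99604×0.99399 = -0.100647 + 0.625744 = 0.525097.
Q̄ = (S₀/π) × [bracket] = (589/π) × 0.525097 = 98.448 W/m².
Ratio Q̄_A / Q̄_B = 65.429 / 98.448 = 0.6646.

Q̄_A / Q̄_B ≈ 0.665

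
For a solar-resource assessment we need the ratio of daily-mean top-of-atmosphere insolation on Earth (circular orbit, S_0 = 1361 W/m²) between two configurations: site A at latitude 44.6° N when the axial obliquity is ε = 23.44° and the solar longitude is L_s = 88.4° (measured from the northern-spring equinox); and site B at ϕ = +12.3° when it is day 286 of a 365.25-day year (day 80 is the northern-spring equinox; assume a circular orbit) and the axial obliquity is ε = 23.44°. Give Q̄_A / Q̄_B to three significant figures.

— Configuration A (ϕ=+44.6°):
Solar declination: sin δ = sin ε · sin L_s = sin 23.44° × sin 88.4° = 0.39763, so δ = +23.430°.
cos h₀ = −tan(+44.6°) tan(+23.430°) = -0.4274, h₀ = 2.0124 rad.
Bracket: h₀ sin ϕ sin δ + cos ϕ cos δ sin h₀ = 2.0124×0.70215×0.39763 + 0.71203×0.91754×0.90408 = 0.561854 + 0.590650 = 1.152504.
Q̄ = (S_0/π) × [bracket] = (1361/π) × 1.152504 = 499.29 W/m².
— Configuration B (ϕ=+12.3°):
Solar longitude: L_s = 360° × (286 − 80)/365.25 = 203.039°.
sin δ = sin 23.44° × sin 203.039° = -0.15568, so δ = -8.956°.
cos h₀ = −tan(+12.3°) tan(-8.956°) = 0.0344, h₀ = 1.5364 rad.
Bracket: h₀ sin ϕ sin δ + cos ϕ cos δ sin h₀ = 1.5364×0.21303×-0.15568 + 0.97705×0.98781×0.99941 = -0.050954 + 0.964570 = 0.913616.
Q̄ = (S_0/π) × [bracket] = (1361/π) × 0.913616 = 395.80 W/m².
Ratio Q̄_A / Q̄_B = 499.29 / 395.80 = 1.261.

Q̄_A / Q̄_B ≈ 1.26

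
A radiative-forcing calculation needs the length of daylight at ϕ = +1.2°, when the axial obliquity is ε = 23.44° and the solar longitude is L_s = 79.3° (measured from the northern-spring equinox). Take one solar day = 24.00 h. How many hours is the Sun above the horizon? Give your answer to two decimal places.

12.07 h

Solar declination: sin δ = sin ε · sin L_s = sin 23.44° × sin 79.3° = 0.39087, so δ = +23.009°.
cos h₀ = −tan ϕ · tan δ = −tan(+1.2°) × tan(+23.009°) = -0.0089, so h₀ = 1.5797 rad = 90.51°.
Daylight = 2h₀/(2π) × 24.00 h = (1.5797/π) × 24.00 = 12.07 h.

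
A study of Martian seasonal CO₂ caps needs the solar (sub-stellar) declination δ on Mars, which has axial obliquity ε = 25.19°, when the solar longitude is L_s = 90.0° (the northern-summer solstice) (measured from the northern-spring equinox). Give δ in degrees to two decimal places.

sin δ = sin ε · sin L_s = sin 25.19° × sin 90.0° = 0.425621.
δ = arcsin(0.425621) = +25.19°.

δ = +25.19°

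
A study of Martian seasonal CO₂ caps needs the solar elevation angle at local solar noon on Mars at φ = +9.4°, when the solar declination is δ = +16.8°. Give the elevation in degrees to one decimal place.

At local noon the hour angle is zero, so the zenith angle equals |φ − δ| = |+9.4° − (+16.800°)| = 7.400°.
Elevation = 90° − 7.400° = 82.6°.

82.6°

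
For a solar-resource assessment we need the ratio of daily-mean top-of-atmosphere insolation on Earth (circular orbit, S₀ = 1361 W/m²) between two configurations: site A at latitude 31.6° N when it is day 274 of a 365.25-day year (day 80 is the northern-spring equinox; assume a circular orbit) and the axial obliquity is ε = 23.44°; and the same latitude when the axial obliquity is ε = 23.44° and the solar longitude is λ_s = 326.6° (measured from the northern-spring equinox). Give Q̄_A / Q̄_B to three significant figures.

— Configuration A (φ=+31.6°):
Solar longitude: λ_s = 360° × (274 − 80)/365.25 = 191.211°.
sin δ = sin 23.44° × sin 191.211° = -0.07734, so δ = -4.436°.
cos H₀ = −tan(+31.6°) tan(-4.436°) = 0.0477, H₀ = 1.5231 rad.
Bracket: H₀ sin φ sin δ + cos φ cos δ sin H₀ = 1.5231×0.52399×-0.07734 + 0.85173×0.99700×0.99886 = -0.061724 + 0.848207 = 0.786483.
Q̄ = (S₀/π) × [bracket] = (1361/π) × 0.786483 = 340.72 W/m².
— Configuration B (φ=+31.6°):
Solar declination: sin δ = sin ε · sin λ_s = sin 23.44° × sin 326.6° = -0.21897, so δ = -12.649°.
cos H₀ = −tan(+31.6°) tan(-12.649°) = 0.1381, H₀ = 1.4323 rad.
Bracket: H₀ sin φ sin δ + cos φ cos δ sin H₀ = 1.4323×0.52399×-0.21897 + 0.85173×0.97573×0.99042 = -0.164339 + 0.823097 = 0.658758.
Q̄ = (S₀/π) × [bracket] = (1361/π) × 0.658758 = 285.39 W/m².
Ratio Q̄_A / Q̄_B = 340.72 / 285.39 = 1.194.

Q̄_A / Q̄_B ≈ 1.19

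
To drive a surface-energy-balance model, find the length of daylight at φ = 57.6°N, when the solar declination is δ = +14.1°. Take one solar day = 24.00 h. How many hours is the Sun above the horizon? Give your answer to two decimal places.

cos H₀ = −tan φ · tan δ = −tan(+57.6°) × tan(+14.100°) = -0.3958, so H₀ = 1.9777 rad = 113.32°.
Daylight = 2H₀/(2π) × 24.00 h = (1.9777/π) × 24.00 = 15.11 h.

15.11 h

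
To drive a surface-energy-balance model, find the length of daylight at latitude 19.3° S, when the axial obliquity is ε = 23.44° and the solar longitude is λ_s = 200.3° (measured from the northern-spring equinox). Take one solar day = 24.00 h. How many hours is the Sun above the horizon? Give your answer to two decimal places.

Solar declination: sin δ = sin ε · sin λ_s = sin 23.44° × sin 200.3° = -0.13801, so δ = -7.933°.
cos H₀ = −tan φ · tan δ = −tan(-19.3°) × tan(-7.933°) = -0.0488, so H₀ = 1.6196 rad = 92.80°.
Daylight = 2H₀/(2π) × 24.00 h = (1.6196/π) × 24.00 = 12.37 h.

12.37 h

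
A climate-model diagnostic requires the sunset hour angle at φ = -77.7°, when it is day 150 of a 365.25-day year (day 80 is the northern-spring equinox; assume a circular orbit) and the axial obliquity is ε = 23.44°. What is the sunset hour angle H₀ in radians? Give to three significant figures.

Solar longitude: λ_s = 360° × (150 − 80)/365.25 = 68.994°.
sin δ = sin 23.44° × sin 68.994° = 0.37135, so δ = +21.799°.
cos H₀ = −tan φ · tan δ = 1.8343 ≥ 1, so the Sun never rises (polar night) and H₀ = 0.

H₀ = 0.00 rad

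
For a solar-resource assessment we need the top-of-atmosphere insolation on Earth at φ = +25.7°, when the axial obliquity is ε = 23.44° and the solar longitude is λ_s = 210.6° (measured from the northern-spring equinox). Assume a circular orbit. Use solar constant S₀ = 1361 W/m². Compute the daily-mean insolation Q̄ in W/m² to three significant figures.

Solar declination: sin δ = sin ε · sin λ_s = sin 23.44° × sin 210.6° = -0.20249, so δ = -11.683°.
cos H₀ = −tan(+25.7°) tan(-11.683°) = 0.0995, H₀ = 1.4711 rad.
Bracket: H₀ sin φ sin δ + cos φ cos δ sin H₀ = 1.4711×0.43366×-0.20249 + 0.90108×0.97928×0.99504 = -0.129180 + 0.878033 = 0.748853.
Q̄ = (S₀/π) × [bracket] = (1361/π) × 0.748853 = 324.4 W/m².

Q̄ ≈ 324 W/m²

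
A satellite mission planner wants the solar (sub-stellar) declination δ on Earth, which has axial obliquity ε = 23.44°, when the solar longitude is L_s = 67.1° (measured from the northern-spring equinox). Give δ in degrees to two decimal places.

sin δ = sin ε · sin L_s = sin 23.44° × sin 67.1° = 0.366437.
δ = arcsin(0.366437) = +21.50°.

δ = +21.50°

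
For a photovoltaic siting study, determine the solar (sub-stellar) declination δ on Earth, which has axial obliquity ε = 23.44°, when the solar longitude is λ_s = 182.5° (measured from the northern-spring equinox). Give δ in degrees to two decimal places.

sin δ = sin ε · sin λ_s = sin 23.44° × sin 182.5° = -0.017351.
δ = arcsin(-0.017351) = -0.99°.

δ = -0.99°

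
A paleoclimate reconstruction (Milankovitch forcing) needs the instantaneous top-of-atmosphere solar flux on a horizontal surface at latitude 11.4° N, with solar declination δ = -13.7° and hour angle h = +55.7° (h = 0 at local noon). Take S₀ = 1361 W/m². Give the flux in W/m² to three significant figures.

cos θ_z = sin φ sin δ + cos φ cos δ cos h = -0.046813 + 0.536692 = 0.489879.
Flux = S₀ · cos θ_z = 1361 × 0.489879 = 666.7 W/m².

667 W/m²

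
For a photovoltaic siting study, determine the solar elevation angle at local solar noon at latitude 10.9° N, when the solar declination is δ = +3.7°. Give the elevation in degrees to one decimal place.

82.8°

At local noon the hour angle is zero, so the zenith angle equals |ϕ − δ| = |+10.9° − (+3.700°)| = 7.200°.
Elevation = 90° − 7.200° = 82.8°.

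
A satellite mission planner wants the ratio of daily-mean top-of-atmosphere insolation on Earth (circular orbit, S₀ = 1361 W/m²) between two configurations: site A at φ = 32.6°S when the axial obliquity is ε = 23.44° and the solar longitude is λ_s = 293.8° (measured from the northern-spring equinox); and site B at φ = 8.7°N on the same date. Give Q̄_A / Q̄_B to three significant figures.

Q̄_A / Q̄_B ≈ 1.34

— Configuration A (φ=-32.6°):
Solar declination: sin δ = sin ε · sin λ_s = sin 23.44° × sin 293.8° = -0.36396, so δ = -21.344°.
cos H₀ = −tan(-32.6°) tan(-21.344°) = -0.2499, H₀ = 1.8234 rad.
Bracket: H₀ sin φ sin δ + cos φ cos δ sin H₀ = 1.8234×-0.53877×-0.36396 + 0.84245×0.93141×0.96827 = 0.357552 + 0.759769 = 1.117321.
Q̄ = (S₀/π) × [bracket] = (1361/π) × 1.117321 = 484.05 W/m².
— Configuration B (φ=+8.7°):
cos H₀ = −tan(+8.7°) tan(-21.344°) = 0.0598, H₀ = 1.5110 rad.
Bracket: H₀ sin φ sin δ + cos φ cos δ sin H₀ = 1.5110×0.15126×-0.36396 + 0.98849×0.93141×0.99821 = -0.083184 + 0.919041 = 0.835857.
Q̄ = (S₀/π) × [bracket] = (1361/π) × 0.835857 = 362.11 W/m².
Ratio Q̄_A / Q̄_B = 484.05 / 362.11 = 1.337.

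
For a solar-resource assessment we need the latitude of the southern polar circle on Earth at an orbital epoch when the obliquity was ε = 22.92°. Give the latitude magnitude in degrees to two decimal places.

The polar circle is the lowest latitude that experiences at least one full rotation of continuous darkness at the northern-summer solstice; it lies at |ϕ| = 90° − ε = 90° − 22.92° = 67.08°.

67.08°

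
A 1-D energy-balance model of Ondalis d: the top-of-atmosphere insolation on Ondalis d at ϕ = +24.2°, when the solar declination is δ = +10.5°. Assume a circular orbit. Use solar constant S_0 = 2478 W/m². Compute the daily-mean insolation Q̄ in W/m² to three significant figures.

Q̄ ≈ 802 W/m²

cos h₀ = −tan(+24.2°) tan(+10.500°) = -0.0833, h₀ = 1.6542 rad.
Bracket: h₀ sin ϕ sin δ + cos ϕ cos δ sin h₀ = 1.6542×0.40992×0.18224 + 0.91212×0.98325×0.99652 = 0.123575 + 0.893721 = 1.017296.
Q̄ = (S_0/π) × [bracket] = (2478/π) × 1.017296 = 802.4 W/m².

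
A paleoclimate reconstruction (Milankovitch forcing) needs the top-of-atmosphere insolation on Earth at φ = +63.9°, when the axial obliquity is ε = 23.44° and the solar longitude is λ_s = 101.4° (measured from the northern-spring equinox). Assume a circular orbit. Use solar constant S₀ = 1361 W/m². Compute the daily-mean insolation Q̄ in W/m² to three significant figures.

Solar declination: sin δ = sin ε · sin λ_s = sin 23.44° × sin 101.4° = 0.38994, so δ = +22.951°.
cos H₀ = −tan(+63.9°) tan(+22.951°) = -0.8644, H₀ = 2.6147 rad.
Bracket: H₀ sin φ sin δ + cos φ cos δ sin H₀ = 2.6147×0.89803×0.38994 + 0.43994×0.92084×0.50282 = 0.915610 + 0.203700 = 1.119310.
Q̄ = (S₀/π) × [bracket] = (1361/π) × 1.119310 = 484.9 W/m².

Q̄ ≈ 485 W/m²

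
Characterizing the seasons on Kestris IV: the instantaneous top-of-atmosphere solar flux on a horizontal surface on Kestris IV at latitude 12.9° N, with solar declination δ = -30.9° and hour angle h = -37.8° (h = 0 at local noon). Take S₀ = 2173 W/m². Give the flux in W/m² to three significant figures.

1.19e+03 W/m²

cos θ_z = sin φ sin δ + cos φ cos δ cos h = -0.114648 + 0.660892 = 0.546244.
Flux = S₀ · cos θ_z = 2173 × 0.546244 = 1187 W/m².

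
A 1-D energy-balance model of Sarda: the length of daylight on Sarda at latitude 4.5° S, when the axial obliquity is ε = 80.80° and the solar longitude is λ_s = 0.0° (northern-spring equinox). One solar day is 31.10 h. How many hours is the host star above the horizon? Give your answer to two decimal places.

15.55 h

Solar declination: sin δ = sin ε · sin λ_s = sin 80.80° × sin 0.0° = 0.00000, so δ = +0.000°.
cos H₀ = −tan φ · tan δ = −tan(-4.5°) × tan(+0.000°) = 0.0000, so H₀ = 1.5708 rad = 90.00°.
Daylight = 2H₀/(2π) × 31.10 h = (1.5708/π) × 31.10 = 15.55 h.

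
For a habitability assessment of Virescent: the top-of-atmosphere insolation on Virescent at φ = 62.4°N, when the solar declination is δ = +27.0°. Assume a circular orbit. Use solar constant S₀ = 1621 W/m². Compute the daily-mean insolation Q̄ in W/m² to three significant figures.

cos H₀ = −tan(+62.4°) tan(+27.000°) = -0.9746, H₀ = 2.9159 rad.
Bracket: H₀ sin φ sin δ + cos φ cos δ sin H₀ = 2.9159×0.88620×0.45399 + 0.46330×0.89101×0.22381 = 1.173142 + 0.092390 = 1.265532.
Q̄ = (S₀/π) × [bracket] = (1621/π) × 1.265532 = 653.0 W/m².

Q̄ ≈ 653 W/m²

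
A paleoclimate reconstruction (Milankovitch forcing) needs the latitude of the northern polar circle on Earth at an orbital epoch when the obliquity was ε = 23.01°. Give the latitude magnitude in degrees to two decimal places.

The polar circle is the lowest latitude that experiences at least one full rotation of continuous daylight at the northern-summer solstice; it lies at |φ| = 90° − ε = 90° − 23.01° = 66.99°.

66.99°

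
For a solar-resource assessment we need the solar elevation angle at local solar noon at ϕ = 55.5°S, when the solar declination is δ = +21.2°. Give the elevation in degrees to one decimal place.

At local noon the hour angle is zero, so the zenith angle equals |ϕ − δ| = |-55.5° − (+21.200°)| = 76.700°.
Elevation = 90° − 76.700° = 13.3°.

13.3°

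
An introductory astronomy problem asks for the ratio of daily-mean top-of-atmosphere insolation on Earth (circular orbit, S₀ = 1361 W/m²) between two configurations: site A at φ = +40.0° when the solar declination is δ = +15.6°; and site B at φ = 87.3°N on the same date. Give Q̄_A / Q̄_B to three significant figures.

Q̄_A / Q̄_B ≈ 1.22

— Configuration A (φ=+40.0°):
cos H₀ = −tan(+40.0°) tan(+15.600°) = -0.2343, H₀ = 1.8073 rad.
Bracket: H₀ sin φ sin δ + cos φ cos δ sin H₀ = 1.8073×0.64279×0.26892 + 0.76604×0.96316×0.97217 = 0.312408 + 0.717286 = 1.029694.
Q̄ = (S₀/π) × [bracket] = (1361/π) × 1.029694 = 446.08 W/m².
— Configuration B (φ=+87.3°):
cos H₀ = −tan(+87.3°) tan(+15.600°) = -5.9205 ≤ −1 ⇒ polar day, H₀ = π.
Bracket: H₀ sin φ sin δ + cos φ cos δ sin H₀ = 3.1416×0.99889×0.26892 + 0.04711×0.96316×0.00000 = 0.843901 + 0.000000 = 0.843901.
Q̄ = (S₀/π) × [bracket] = (1361/π) × 0.843901 = 365.59 W/m².
Ratio Q̄_A / Q̄_B = 446.08 / 365.59 = 1.220.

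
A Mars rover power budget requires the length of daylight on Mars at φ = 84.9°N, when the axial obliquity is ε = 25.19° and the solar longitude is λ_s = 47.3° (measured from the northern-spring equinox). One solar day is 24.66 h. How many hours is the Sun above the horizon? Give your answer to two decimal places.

24.66 h

Solar declination: sin δ = sin ε · sin λ_s = sin 25.19° × sin 47.3° = 0.31280, so δ = +18.228°.
Sunrise equation: cos H₀ = −tan φ · tan δ = -3.6900 ≤ −1, so the Sun never sets (polar day) and H₀ = π.
Daylight = 2H₀/(2π) × 24.66 h = (3.1416/π) × 24.66 = 24.66 h.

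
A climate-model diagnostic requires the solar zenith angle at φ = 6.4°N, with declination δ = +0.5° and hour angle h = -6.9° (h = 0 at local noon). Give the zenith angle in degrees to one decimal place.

θ_z = 9.1°

cos θ_z = sin φ sin δ + cos φ cos δ cos h = 0.000973 + 0.986533 = 0.987506.
θ_z = arccos(0.987506) = 9.1°.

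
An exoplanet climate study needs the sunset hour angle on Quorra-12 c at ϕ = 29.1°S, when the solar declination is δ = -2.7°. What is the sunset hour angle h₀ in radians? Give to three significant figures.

h₀ = 1.60 rad

cos h₀ = −tan ϕ · tan δ = −tan(-29.1°) × tan(-2.700°) = -0.0262, so h₀ = 1.5970 rad = 91.50°.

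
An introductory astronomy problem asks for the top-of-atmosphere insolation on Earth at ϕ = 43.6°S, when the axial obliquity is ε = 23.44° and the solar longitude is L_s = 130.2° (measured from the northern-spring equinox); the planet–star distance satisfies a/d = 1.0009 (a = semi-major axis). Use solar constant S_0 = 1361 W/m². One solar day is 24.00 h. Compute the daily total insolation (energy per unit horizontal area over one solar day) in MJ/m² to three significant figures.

Solar declination: sin δ = sin ε · sin L_s = sin 23.44° × sin 130.2° = 0.30383, so δ = +17.688°.
cos h₀ = −tan(-43.6°) tan(+17.688°) = 0.3037, h₀ = 1.2622 rad.
Bracket: h₀ sin ϕ sin δ + cos ϕ cos δ sin h₀ = 1.2622×-0.68962×0.30383 + 0.72417×0.95273×0.95277 = -0.264465 + 0.657353 = 0.392888.
Inverse-square distance factor (a/d)² = 1.0009² = 1.001801.
Q̄ = (S_0/π) × 1.001801 × [bracket] = (1361/π) × 1.001801 × 0.392888 = 170.51 W/m².
Daily total = Q̄ × 24.00 h × 3600 s/h = 170.51 × 24.00 × 3600 / 10⁶ = 14.73 MJ/m².

14.7 MJ/m²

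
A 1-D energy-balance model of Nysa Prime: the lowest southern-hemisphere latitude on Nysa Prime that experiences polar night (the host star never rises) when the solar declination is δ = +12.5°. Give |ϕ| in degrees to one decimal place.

|ϕ| = 77.5°

Polar night requires cos h₀ = −tan ϕ tan δ ≥ 1, i.e. tan ϕ tan δ ≤ −1.
The boundary is |tan ϕ| · |tan δ| = 1, so |ϕ| = 90° − |δ| = 90° − 12.5° = 77.5° in the southern hemisphere.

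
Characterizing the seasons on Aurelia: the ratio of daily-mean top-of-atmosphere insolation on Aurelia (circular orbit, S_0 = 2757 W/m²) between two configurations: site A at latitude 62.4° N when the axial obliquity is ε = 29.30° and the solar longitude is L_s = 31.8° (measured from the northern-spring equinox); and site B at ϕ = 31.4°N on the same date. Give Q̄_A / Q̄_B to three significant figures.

— Configuration A (ϕ=+62.4°):
Solar declination: sin δ = sin ε · sin L_s = sin 29.30° × sin 31.8° = 0.25788, so δ = +14.944°.
cos h₀ = −tan(+62.4°) tan(+14.944°) = -0.5106, h₀ = 2.1066 rad.
Bracket: h₀ sin ϕ sin δ + cos ϕ cos δ sin h₀ = 2.1066×0.88620×0.25788 + 0.46330×0.96618×0.85985 = 0.481428 + 0.384896 = 0.866324.
Q̄ = (S_0/π) × [bracket] = (2757/π) × 0.866324 = 760.27 W/m².
— Configuration B (ϕ=+31.4°):
cos h₀ = −tan(+31.4°) tan(+14.944°) = -0.1629, h₀ = 1.7344 rad.
Bracket: h₀ sin ϕ sin δ + cos ϕ cos δ sin h₀ = 1.7344×0.52101×0.25788 + 0.85355×0.96618×0.98664 = 0.233031 + 0.813665 = 1.046696.
Q̄ = (S_0/π) × [bracket] = (2757/π) × 1.046696 = 918.56 W/m².
Ratio Q̄_A / Q̄_B = 760.27 / 918.56 = 0.8277.

Q̄_A / Q̄_B ≈ 0.828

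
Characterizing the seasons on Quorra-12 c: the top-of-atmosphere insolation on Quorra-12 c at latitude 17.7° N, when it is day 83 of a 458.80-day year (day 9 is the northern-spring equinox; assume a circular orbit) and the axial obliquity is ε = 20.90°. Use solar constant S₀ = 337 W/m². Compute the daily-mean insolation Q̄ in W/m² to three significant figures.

Solar longitude: λ_s = 360° × (83 − 9)/458.80 = 58.065°.
sin δ = sin 20.90° × sin 58.065° = 0.30274, so δ = +17.622°.
cos H₀ = −tan(+17.7°) tan(+17.622°) = -0.1014, H₀ = 1.6723 rad.
Bracket: H₀ sin φ sin δ + cos φ cos δ sin H₀ = 1.6723×0.30403×0.30274 + 0.95266×0.95307×0.99485 = 0.153922 + 0.903276 = 1.057198.
Q̄ = (S₀/π) × [bracket] = (337/π) × 1.057198 = 113.4 W/m².

Q̄ ≈ 113 W/m²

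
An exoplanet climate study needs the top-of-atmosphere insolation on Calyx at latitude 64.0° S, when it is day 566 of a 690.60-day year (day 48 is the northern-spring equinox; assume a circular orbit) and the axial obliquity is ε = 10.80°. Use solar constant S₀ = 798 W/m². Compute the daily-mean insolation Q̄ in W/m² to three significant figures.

Solar longitude: λ_s = 360° × (566 − 48)/690.60 = 270.026°.
sin δ = sin 10.80° × sin 270.026° = -0.18738, so δ = -10.800°.
cos H₀ = −tan(-64.0°) tan(-10.800°) = -0.3911, H₀ = 1.9726 rad.
Bracket: H₀ sin φ sin δ + cos φ cos δ sin H₀ = 1.9726×-0.89879×-0.18738 + 0.43837×0.98229×0.92034 = 0.332216 + 0.396304 = 0.728520.
Q̄ = (S₀/π) × [bracket] = (798/π) × 0.728520 = 185.1 W/m².

Q̄ ≈ 185 W/m²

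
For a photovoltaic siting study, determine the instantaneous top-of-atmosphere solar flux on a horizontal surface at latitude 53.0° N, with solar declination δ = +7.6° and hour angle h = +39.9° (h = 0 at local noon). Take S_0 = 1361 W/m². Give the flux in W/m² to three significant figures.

cos θ_z = sin ϕ sin δ + cos ϕ cos δ cos h = 0.105625 + 0.457636 = 0.563261.
Flux = S_0 · cos θ_z = 1361 × 0.563261 = 766.6 W/m².

767 W/m²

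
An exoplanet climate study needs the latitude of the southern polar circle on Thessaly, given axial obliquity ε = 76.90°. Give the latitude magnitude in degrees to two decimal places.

The polar circle is the lowest latitude that experiences at least one full rotation of continuous darkness at the northern-summer solstice; it lies at |ϕ| = 90° − ε = 90° − 76.90° = 13.10°.

13.10°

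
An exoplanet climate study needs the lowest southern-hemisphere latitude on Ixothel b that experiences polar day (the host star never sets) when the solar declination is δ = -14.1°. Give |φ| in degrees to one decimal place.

|φ| = 75.9°

Polar day requires cos H₀ = −tan φ tan δ ≤ −1, i.e. tan φ tan δ ≥ 1.
The boundary is |tan φ| · |tan δ| = 1, so |φ| = 90° − |δ| = 90° − 14.1° = 75.9° in the southern hemisphere.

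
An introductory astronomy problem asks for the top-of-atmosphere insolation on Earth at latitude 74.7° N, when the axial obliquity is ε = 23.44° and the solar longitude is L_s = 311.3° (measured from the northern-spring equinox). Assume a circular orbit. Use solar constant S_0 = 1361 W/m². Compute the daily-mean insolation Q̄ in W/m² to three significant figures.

Q̄ ≈ 0.00 W/m²

Solar declination: sin δ = sin ε · sin L_s = sin 23.44° × sin 311.3° = -0.29884, so δ = -17.388°.
cos h₀ = −tan(+74.7°) tan(-17.388°) = 1.1447 ≥ 1 ⇒ polar night, h₀ = 0 and Q̄ = 0.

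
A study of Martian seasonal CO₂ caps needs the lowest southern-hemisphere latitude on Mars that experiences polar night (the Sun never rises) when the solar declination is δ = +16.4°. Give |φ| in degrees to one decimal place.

|φ| = 73.6°

Polar night requires cos H₀ = −tan φ tan δ ≥ 1, i.e. tan φ tan δ ≤ −1.
The boundary is |tan φ| · |tan δ| = 1, so |φ| = 90° − |δ| = 90° − 16.4° = 73.6° in the southern hemisphere.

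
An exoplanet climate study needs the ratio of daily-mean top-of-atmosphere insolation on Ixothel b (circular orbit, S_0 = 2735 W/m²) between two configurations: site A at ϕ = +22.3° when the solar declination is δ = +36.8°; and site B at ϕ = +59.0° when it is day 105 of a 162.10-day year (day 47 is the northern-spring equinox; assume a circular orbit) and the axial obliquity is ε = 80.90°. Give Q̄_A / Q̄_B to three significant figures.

Q̄_A / Q̄_B ≈ 0.547

— Configuration A (ϕ=+22.3°):
cos h₀ = −tan(+22.3°) tan(+36.800°) = -0.3068, h₀ = 1.8826 rad.
Bracket: h₀ sin ϕ sin δ + cos ϕ cos δ sin h₀ = 1.8826×0.37946×0.59902 + 0.92521×0.80073×0.95177 = 0.427923 + 0.705113 = 1.133036.
Q̄ = (S_0/π) × [bracket] = (2735/π) × 1.133036 = 986.40 W/m².
— Configuration B (ϕ=+59.0°):
Solar longitude: L_s = 360° × (105 − 47)/162.10 = 128.809°.
sin δ = sin 80.90° × sin 128.809° = 0.76943, so δ = +50.303°.
cos h₀ = −tan(+59.0°) tan(+50.303°) = -2.0048 ≤ −1 ⇒ polar day, h₀ = π.
Bracket: h₀ sin ϕ sin δ + cos ϕ cos δ sin h₀ = 3.1416×0.85717×0.76943 + 0.51504×0.63873×0.00000 = 2.071987 + 0.000000 = 2.071987.
Q̄ = (S_0/π) × [bracket] = (2735/π) × 2.071987 = 1803.8 W/m².
Ratio Q̄_A / Q̄_B = 986.40 / 1803.8 = 0.5468.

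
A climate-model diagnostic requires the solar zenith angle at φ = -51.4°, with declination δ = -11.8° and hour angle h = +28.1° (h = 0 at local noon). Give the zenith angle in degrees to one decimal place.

θ_z = 45.7°

cos θ_z = sin φ sin δ + cos φ cos δ cos h = 0.159818 + 0.538711 = 0.698529.
θ_z = arccos(0.698529) = 45.7°.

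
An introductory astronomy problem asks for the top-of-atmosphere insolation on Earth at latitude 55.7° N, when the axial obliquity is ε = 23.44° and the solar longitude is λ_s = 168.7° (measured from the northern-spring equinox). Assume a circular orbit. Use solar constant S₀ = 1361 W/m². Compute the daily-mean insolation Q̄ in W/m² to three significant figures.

Q̄ ≈ 289 W/m²

Solar declination: sin δ = sin ε · sin λ_s = sin 23.44° × sin 168.7° = 0.07795, so δ = +4.470°.
cos H₀ = −tan(+55.7°) tan(+4.470°) = -0.1146, H₀ = 1.6857 rad.
Bracket: H₀ sin φ sin δ + cos φ cos δ sin H₀ = 1.6857×0.82610×0.07795 + 0.56353×0.99696×0.99341 = 0.108550 + 0.558114 = 0.666664.
Q̄ = (S₀/π) × [bracket] = (1361/π) × 0.666664 = 288.8 W/m².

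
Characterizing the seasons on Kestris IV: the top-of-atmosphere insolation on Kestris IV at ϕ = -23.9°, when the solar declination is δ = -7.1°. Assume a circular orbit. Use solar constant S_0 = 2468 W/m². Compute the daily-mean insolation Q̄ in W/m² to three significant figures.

Q̄ ≈ 776 W/m²

cos h₀ = −tan(-23.9°) tan(-7.100°) = -0.0552, h₀ = 1.6260 rad.
Bracket: h₀ sin ϕ sin δ + cos ϕ cos δ sin h₀ = 1.6260×-0.40514×-0.12360 + 0.91425×0.99233×0.99848 = 0.081422 + 0.905859 = 0.987281.
Q̄ = (S_0/π) × [bracket] = (2468/π) × 0.987281 = 775.6 W/m².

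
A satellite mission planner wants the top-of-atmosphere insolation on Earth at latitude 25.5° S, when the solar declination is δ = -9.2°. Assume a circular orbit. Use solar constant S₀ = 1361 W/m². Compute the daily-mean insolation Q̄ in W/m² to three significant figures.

Q̄ ≈ 434 W/m²

cos H₀ = −tan(-25.5°) tan(-9.200°) = -0.0773, H₀ = 1.6481 rad.
Bracket: H₀ sin φ sin δ + cos φ cos δ sin H₀ = 1.6481×-0.43051×-0.15988 + 0.90259×0.98714×0.99701 = 0.113439 + 0.888319 = 1.001758.
Q̄ = (S₀/π) × [bracket] = (1361/π) × 1.001758 = 434.0 W/m².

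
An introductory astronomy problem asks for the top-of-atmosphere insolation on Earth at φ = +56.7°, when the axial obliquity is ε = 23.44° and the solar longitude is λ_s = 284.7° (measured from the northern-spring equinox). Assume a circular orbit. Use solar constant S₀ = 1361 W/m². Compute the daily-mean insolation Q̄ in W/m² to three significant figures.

Q̄ ≈ 46.6 W/m²

Solar declination: sin δ = sin ε · sin λ_s = sin 23.44° × sin 284.7° = -0.38477, so δ = -22.629°.
cos H₀ = −tan(+56.7°) tan(-22.629°) = 0.6346, H₀ = 0.8833 rad.
Bracket: H₀ sin φ sin δ + cos φ cos δ sin H₀ = 0.8833×0.83581×-0.38477 + 0.54902×0.92301×0.77283 = -0.284065 + 0.391632 = 0.107567.
Q̄ = (S₀/π) × [bracket] = (1361/π) × 0.107567 = 46.60 W/m².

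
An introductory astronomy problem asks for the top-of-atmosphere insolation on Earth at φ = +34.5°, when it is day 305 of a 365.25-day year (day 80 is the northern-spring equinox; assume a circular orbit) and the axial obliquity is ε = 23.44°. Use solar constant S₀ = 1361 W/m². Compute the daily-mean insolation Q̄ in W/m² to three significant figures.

Solar longitude: λ_s = 360° × (305 − 80)/365.25 = 221.766°.
sin δ = sin 23.44° × sin 221.766° = -0.26496, so δ = -15.365°.
cos H₀ = −tan(+34.5°) tan(-15.365°) = 0.1889, H₀ = 1.3808 rad.
Bracket: H₀ sin φ sin δ + cos φ cos δ sin H₀ = 1.3808×0.56641×-0.26496 + 0.82413×0.96426×0.98201 = -0.207225 + 0.780379 = 0.573154.
Q̄ = (S₀/π) × [bracket] = (1361/π) × 0.573154 = 248.3 W/m².

Q̄ ≈ 248 W/m²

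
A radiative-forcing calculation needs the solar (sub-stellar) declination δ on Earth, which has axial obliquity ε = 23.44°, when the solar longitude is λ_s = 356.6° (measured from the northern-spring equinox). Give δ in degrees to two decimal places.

sin δ = sin ε · sin λ_s = sin 23.44° × sin 356.6° = -0.023591.
δ = arcsin(-0.023591) = -1.35°.

δ = -1.35°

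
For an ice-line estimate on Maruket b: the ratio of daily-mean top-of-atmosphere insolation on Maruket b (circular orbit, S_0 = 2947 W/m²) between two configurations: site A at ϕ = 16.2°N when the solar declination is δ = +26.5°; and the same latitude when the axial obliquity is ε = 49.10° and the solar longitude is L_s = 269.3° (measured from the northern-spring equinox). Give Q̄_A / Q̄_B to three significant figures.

— Configuration A (ϕ=+16.2°):
cos h₀ = −tan(+16.2°) tan(+26.500°) = -0.1449, h₀ = 1.7162 rad.
Bracket: h₀ sin ϕ sin δ + cos ϕ cos δ sin h₀ = 1.7162×0.27899×0.44620 + 0.96029×0.89493×0.98945 = 0.213642 + 0.850326 = 1.063968.
Q̄ = (S_0/π) × [bracket] = (2947/π) × 1.063968 = 998.07 W/m².
— Configuration B (ϕ=+16.2°):
Solar declination: sin δ = sin ε · sin L_s = sin 49.10° × sin 269.3° = -0.75580, so δ = -49.095°.
cos h₀ = −tan(+16.2°) tan(-49.095°) = 0.3353, h₀ = 1.2288 rad.
Bracket: h₀ sin ϕ sin δ + cos ϕ cos δ sin h₀ = 1.2288×0.27899×-0.75580 + 0.96029×0.65481×0.94210 = -0.259106 + 0.592400 = 0.333294.
Q̄ = (S_0/π) × [bracket] = (2947/π) × 0.333294 = 312.65 W/m².
Ratio Q̄_A / Q̄_B = 998.07 / 312.65 = 3.192.

Q̄_A / Q̄_B ≈ 3.19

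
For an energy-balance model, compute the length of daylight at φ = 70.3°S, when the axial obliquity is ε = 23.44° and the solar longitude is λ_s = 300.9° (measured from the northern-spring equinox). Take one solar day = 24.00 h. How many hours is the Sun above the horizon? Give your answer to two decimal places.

Solar declination: sin δ = sin ε · sin λ_s = sin 23.44° × sin 300.9° = -0.34133, so δ = -19.958°.
Sunrise equation: cos H₀ = −tan φ · tan δ = -1.0142 ≤ −1, so the Sun never sets (polar day) and H₀ = π.
Daylight = 2H₀/(2π) × 24.00 h = (3.1416/π) × 24.00 = 24.00 h.

24.00 h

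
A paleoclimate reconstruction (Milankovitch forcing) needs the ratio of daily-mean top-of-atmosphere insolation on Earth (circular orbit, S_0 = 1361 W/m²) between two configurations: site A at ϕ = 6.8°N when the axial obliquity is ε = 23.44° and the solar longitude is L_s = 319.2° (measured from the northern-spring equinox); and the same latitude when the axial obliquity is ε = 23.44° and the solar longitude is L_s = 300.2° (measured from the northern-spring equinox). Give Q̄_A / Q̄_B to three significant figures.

Q̄_A / Q̄_B ≈ 1.05

— Configuration A (ϕ=+6.8°):
Solar declination: sin δ = sin ε · sin L_s = sin 23.44° × sin 319.2° = -0.25992, so δ = -15.066°.
cos h₀ = −tan(+6.8°) tan(-15.066°) = 0.0321, h₀ = 1.5387 rad.
Bracket: h₀ sin ϕ sin δ + cos ϕ cos δ sin h₀ = 1.5387×0.11840×-0.25992 + 0.99297×0.96563×0.99948 = -0.047353 + 0.958343 = 0.910990.
Q̄ = (S_0/π) × [bracket] = (1361/π) × 0.910990 = 394.66 W/m².
— Configuration B (ϕ=+6.8°):
Solar declination: sin δ = sin ε · sin L_s = sin 23.44° × sin 300.2° = -0.34380, so δ = -20.108°.
cos h₀ = −tan(+6.8°) tan(-20.108°) = 0.0437, h₀ = 1.5271 rad.
Bracket: h₀ sin ϕ sin δ + cos ϕ cos δ sin h₀ = 1.5271×0.11840×-0.34380 + 0.99297×0.93904×0.99905 = -0.062162 + 0.931553 = 0.869391.
Q̄ = (S_0/π) × [bracket] = (1361/π) × 0.869391 = 376.64 W/m².
Ratio Q̄_A / Q̄_B = 394.66 / 376.64 = 1.048.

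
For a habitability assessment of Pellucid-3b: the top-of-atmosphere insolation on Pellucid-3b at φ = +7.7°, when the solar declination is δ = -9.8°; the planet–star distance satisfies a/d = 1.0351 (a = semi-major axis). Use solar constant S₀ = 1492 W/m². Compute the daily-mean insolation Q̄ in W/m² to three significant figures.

cos H₀ = −tan(+7.7°) tan(-9.800°) = 0.0234, H₀ = 1.5474 rad.
Bracket: H₀ sin φ sin δ + cos φ cos δ sin H₀ = 1.5474×0.13399×-0.17021 + 0.99098×0.98541×0.99973 = -0.035291 + 0.976258 = 0.940967.
Inverse-square distance factor (a/d)² = 1.0351² = 1.071432.
Q̄ = (S₀/π) × 1.071432 × [bracket] = (1492/π) × 1.071432 × 0.940967 = 478.8 W/m².

Q̄ ≈ 479 W/m²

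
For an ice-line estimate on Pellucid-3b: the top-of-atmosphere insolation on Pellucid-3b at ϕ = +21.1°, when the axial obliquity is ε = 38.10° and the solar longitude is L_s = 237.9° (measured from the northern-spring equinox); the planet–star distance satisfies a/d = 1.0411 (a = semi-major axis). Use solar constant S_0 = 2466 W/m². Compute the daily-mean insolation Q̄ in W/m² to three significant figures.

Solar declination: sin δ = sin ε · sin L_s = sin 38.10° × sin 237.9° = -0.52270, so δ = -31.514°.
cos h₀ = −tan(+21.1°) tan(-31.514°) = 0.2366, h₀ = 1.3319 rad.
Bracket: h₀ sin ϕ sin δ + cos ϕ cos δ sin h₀ = 1.3319×0.36000×-0.52270 + 0.93295×0.85251×0.97161 = -0.250626 + 0.772769 = 0.522143.
Inverse-square distance factor (a/d)² = 1.0411² = 1.083889.
Q̄ = (S_0/π) × 1.083889 × [bracket] = (2466/π) × 1.083889 × 0.522143 = 444.2 W/m².

Q̄ ≈ 444 W/m²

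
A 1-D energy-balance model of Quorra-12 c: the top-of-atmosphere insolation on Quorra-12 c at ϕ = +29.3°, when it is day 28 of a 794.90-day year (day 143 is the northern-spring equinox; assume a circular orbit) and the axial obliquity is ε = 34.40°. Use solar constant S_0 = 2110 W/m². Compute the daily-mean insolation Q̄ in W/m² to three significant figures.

Solar longitude: L_s = 360° × (28 − 143)/794.90 = -52.082°, i.e. -52.082° + 360° = 307.918°.
sin δ = sin 34.40° × sin 307.918° = -0.44570, so δ = -26.468°.
cos h₀ = −tan(+29.3°) tan(-26.468°) = 0.2794, h₀ = 1.2876 rad.
Bracket: h₀ sin ϕ sin δ + cos ϕ cos δ sin h₀ = 1.2876×0.48938×-0.44570 + 0.87207×0.89518×0.96017 = -0.280847 + 0.749566 = 0.468719.
Q̄ = (S_0/π) × [bracket] = (2110/π) × 0.468719 = 314.8 W/m².

Q̄ ≈ 315 W/m²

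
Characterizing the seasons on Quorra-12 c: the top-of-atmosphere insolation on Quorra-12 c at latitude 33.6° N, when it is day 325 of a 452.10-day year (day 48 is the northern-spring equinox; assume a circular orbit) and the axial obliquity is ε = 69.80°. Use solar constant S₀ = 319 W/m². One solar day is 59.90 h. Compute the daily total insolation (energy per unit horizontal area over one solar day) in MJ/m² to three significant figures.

Solar longitude: λ_s = 360° × (325 − 48)/452.10 = 220.571°.
sin δ = sin 69.80° × sin 220.571° = -0.61038, so δ = -37.617°.
cos H₀ = −tan(+33.6°) tan(-37.617°) = 0.5120, H₀ = 1.0333 rad.
Bracket: H₀ sin φ sin δ + cos φ cos δ sin H₀ = 1.0333×0.55339×-0.61038 + 0.83292×0.79211×0.85900 = -0.349026 + 0.566738 = 0.217712.
Q̄ = (S₀/π) × [bracket] = (319/π) × 0.217712 = 22.107 W/m².
Daily total = Q̄ × 59.90 h × 3600 s/h = 22.107 × 59.90 × 3600 / 10⁶ = 4.767 MJ/m².

4.77 MJ/m²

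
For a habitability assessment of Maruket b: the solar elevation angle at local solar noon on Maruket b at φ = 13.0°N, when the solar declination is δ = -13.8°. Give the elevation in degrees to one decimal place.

At local noon the hour angle is zero, so the zenith angle equals |φ − δ| = |+13.0° − (-13.800°)| = 26.800°.
Elevation = 90° − 26.800° = 63.2°.

63.2°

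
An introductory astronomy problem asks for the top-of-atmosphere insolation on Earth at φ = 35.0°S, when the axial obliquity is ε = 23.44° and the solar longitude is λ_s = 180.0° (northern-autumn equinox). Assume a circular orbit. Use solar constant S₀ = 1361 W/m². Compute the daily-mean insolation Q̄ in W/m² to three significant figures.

Solar declination: sin δ = sin ε · sin λ_s = sin 23.44° × sin 180.0° = 0.00000, so δ = +0.000°.
cos H₀ = −tan(-35.0°) tan(+0.000°) = 0.0000, H₀ = 1.5708 rad.
Bracket: H₀ sin φ sin δ + cos φ cos δ sin H₀ = 1.5708×-0.57358×0.00000 + 0.81915×1.00000×1.00000 = -0.000000 + 0.819150 = 0.819150.
Q̄ = (S₀/π) × [bracket] = (1361/π) × 0.819150 = 354.9 W/m².

Q̄ ≈ 355 W/m²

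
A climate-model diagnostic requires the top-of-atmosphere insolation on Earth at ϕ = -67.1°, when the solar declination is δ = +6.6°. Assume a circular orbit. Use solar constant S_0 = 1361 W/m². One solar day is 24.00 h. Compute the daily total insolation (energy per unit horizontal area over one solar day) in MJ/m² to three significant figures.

8.79 MJ/m²

cos h₀ = −tan(-67.1°) tan(+6.600°) = 0.2739, h₀ = 1.2933 rad.
Bracket: h₀ sin ϕ sin δ + cos ϕ cos δ sin h₀ = 1.2933×-0.92119×0.11494 + 0.38912×0.99337×0.96176 = -0.136937 + 0.371759 = 0.234822.
Q̄ = (S_0/π) × [bracket] = (1361/π) × 0.234822 = 101.73 W/m².
Daily total = Q̄ × 24.00 h × 3600 s/h = 101.73 × 24.00 × 3600 / 10⁶ = 8.789 MJ/m².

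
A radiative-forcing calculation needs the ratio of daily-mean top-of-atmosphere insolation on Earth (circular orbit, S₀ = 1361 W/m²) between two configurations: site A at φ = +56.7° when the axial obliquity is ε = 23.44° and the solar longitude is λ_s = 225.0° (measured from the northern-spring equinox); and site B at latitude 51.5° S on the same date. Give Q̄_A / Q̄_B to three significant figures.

Q̄_A / Q̄_B ≈ 0.214

— Configuration A (φ=+56.7°):
Solar declination: sin δ = sin ε · sin λ_s = sin 23.44° × sin 225.0° = -0.28128, so δ = -16.337°.
cos H₀ = −tan(+56.7°) tan(-16.337°) = 0.4462, H₀ = 1.1083 rad.
Bracket: H₀ sin φ sin δ + cos φ cos δ sin H₀ = 1.1083×0.83581×-0.28128 + 0.54902×0.95963×0.89492 = -0.260558 + 0.471494 = 0.210936.
Q̄ = (S₀/π) × [bracket] = (1361/π) × 0.210936 = 91.382 W/m².
— Configuration B (φ=-51.5°):
cos H₀ = −tan(-51.5°) tan(-16.337°) = -0.3685, H₀ = 1.9482 rad.
Bracket: H₀ sin φ sin δ + cos φ cos δ sin H₀ = 1.9482×-0.78261×-0.28128 + 0.62251×0.95963×0.92963 = 0.428862 + 0.555342 = 0.984204.
Q̄ = (S₀/π) × [bracket] = (1361/π) × 0.984204 = 426.38 W/m².
Ratio Q̄_A / Q̄_B = 91.382 / 426.38 = 0.2143.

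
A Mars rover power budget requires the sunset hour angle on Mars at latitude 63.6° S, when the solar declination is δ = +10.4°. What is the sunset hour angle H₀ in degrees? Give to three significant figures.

cos H₀ = −tan φ · tan δ = −tan(-63.6°) × tan(+10.400°) = 0.3697, so H₀ = 1.1921 rad = 68.30°.

H₀ = 68.3°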